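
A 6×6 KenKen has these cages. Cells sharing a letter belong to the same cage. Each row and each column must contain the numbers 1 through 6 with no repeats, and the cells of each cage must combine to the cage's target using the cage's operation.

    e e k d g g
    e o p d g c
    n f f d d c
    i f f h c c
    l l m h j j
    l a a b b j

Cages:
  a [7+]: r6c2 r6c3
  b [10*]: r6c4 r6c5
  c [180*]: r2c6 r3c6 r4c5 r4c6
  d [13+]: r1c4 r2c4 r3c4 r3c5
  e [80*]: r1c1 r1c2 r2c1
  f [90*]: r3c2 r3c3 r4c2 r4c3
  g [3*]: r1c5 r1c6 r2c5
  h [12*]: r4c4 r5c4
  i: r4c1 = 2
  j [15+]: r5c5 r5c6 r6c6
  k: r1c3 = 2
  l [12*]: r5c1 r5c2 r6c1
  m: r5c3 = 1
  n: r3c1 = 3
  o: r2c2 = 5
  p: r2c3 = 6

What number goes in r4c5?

6

The 3 cells of cage e must have product 80; hence r1c1 = 5.
The 3 cells of cage e must have product 80, leaving r1c2 = 4.
Cage k is a single given cell, which forces r1c3 = 2.
Cage g needs product 3; hence r1c5 = 3.
Cage g needs product 3, which forces r1c6 = 1.
Cage e has product 80, so r2c1 = 4.
Cage o is given, so r2c2 = 5.
P is a freebie; hence r2c3 = 6.
The 3 cells of cage g must have product 3, which forces r2c5 = 1.
Cage n is given; hence r3c1 = 3.
Cage i is a single given cell; hence r4c1 = 2.
M is a freebie, which forces r5c3 = 1.
Row 1 already has 1; hence r1c4 = 6.
Cage d needs sum 13; hence r2c4 = 2.
Row 2 now contains 2, leaving r2c6 = 3.
Column 3 already has 1, which forces r3c3 = 5.
Cage d has sum 13; hence r3c4 = 1.
The 4 cells of cage d must have sum 13, which forces r3c5 = 4.
The 4 cells of cage f must have product 90, which forces r4c3 = 3.
Row 4 now contains 3, leaving r4c4 = 4.
Row 5 now contains 1; hence r5c1 = 6.
The 3 cells of cage l must have product 12, leaving r5c2 = 2.
4 is placed in column 4, leaving r5c4 = 3.
6 is placed in row 5, leaving r5c5 = 5.
Row 5 now contains 5, so r5c6 = 4.
Cage l has product 12, leaving r6c1 = 1.
Column 2 now contains 2, leaving r6c2 = 3.
Column 3 now contains 5; hence r6c3 = 4.
2 is placed in column 4, so r6c4 = 5.
Column 5 now contains 5, leaving r6c5 = 2.
Row 6 already has 5, leaving r6c6 = 6.
Row 3 already has 1, so r3c2 = 6.
Column 6 already has 6, leaving r3c6 = 2.
Cage f needs product 90, leaving r4c2 = 1.
Column 5 now contains 5; hence r4c5 = 6.
Column 6 already has 6, which forces r4c6 = 5.
The full grid is 5 4 2 6 3 1 / 4 5 6 2 1 3 / 3 6 5 1 4 2 / 2 1 3 4 6 5 / 6 2 1 3 5 4 / 1 3 4 5 2 6.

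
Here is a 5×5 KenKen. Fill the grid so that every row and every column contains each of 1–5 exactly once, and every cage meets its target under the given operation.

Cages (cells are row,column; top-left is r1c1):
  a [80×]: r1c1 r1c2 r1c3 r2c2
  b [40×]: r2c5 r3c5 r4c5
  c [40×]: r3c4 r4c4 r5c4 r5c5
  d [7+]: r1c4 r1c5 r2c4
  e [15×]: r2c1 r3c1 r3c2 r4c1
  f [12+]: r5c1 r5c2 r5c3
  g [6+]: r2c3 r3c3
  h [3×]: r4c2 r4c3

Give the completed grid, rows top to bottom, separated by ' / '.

2 4 5 1 3 / 1 2 4 3 5 / 3 1 2 5 4 / 5 3 1 4 2 / 4 5 3 2 1

Cage e needs product 15, which forces r3c2 = 1.
Column 2 already has 1, leaving r4c2 = 3.
Row 4 now contains 3, leaving r4c3 = 1.
Cage e has product 15, leaving r2c1 = 1.
Cage e has product 15, leaving r3c1 = 3.
Row 4 now contains 1, leaving r4c1 = 5.
5 is placed in column 1, leaving r5c1 = 4.
4 is placed in row 5, so r5c2 = 5.
5 is placed in row 5, leaving r5c3 = 3.
Column 1 now contains 4, which forces r1c1 = 2.
5 is placed in column 2, so r1c2 = 4.
The 4 cells of cage a must have product 80, leaving r1c3 = 5.
Cage a has product 80, so r2c2 = 2.
2 is placed in row 2, so r2c3 = 4.
Row 2 now contains 4, so r2c4 = 3.
Row 2 now contains 4, so r2c5 = 5.
4 is placed in column 3, so r3c3 = 2.
Cage c has product 40, leaving r3c4 = 5.
Row 3 now contains 2, which forces r3c5 = 4.
The 4 cells of cage c must have product 40, so r4c4 = 4.
4 is placed in column 5; hence r4c5 = 2.
Column 5 now contains 2, leaving r5c5 = 1.
Column 4 now contains 3, leaving r1c4 = 1.
Column 5 already has 1; hence r1c5 = 3.
Row 5 now contains 1, leaving r5c4 = 2.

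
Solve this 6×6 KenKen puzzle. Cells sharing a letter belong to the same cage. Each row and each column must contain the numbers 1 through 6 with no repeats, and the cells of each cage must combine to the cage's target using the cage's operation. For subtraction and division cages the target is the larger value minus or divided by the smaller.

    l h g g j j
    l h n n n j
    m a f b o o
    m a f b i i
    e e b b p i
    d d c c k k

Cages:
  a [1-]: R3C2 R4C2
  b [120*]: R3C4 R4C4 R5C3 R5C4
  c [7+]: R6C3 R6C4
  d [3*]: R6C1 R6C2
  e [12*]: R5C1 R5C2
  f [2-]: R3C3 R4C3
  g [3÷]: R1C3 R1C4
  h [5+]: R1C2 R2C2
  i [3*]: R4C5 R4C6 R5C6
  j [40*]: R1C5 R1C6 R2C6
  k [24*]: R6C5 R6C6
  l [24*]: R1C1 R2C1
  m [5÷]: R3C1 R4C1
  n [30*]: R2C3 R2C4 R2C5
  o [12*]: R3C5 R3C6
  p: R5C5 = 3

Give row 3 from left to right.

Cage i needs product 3, leaving R4C5 = 1.
Cage i has product 3, which forces R4C6 = 3.
P is a freebie, leaving R5C5 = 3.
Cage i has product 3, so R5C6 = 1.
Cage m needs two cells with quotient 5, so R3C1 = 1.
Row 4 already has 1, which forces R4C1 = 5.
1 is placed in column 1, so R6C1 = 3.
Row 6 now contains 3, which forces R6C2 = 1.
In row 3, 4 can only go at R3C3, so R3C3 = 4.
The only place for 4 in row 5 is R5C4.
Cage b has product 120, so R3C4 = 3.
Cage b needs product 120, so R4C4 = 2.
Cage b has product 120, leaving R5C3 = 5.
5 is placed in column 3, so R6C3 = 2.
2 is placed in column 4, leaving R6C4 = 5.
Cage g's pair has quotient 3; hence R1C3 = 3.
Cage g's pair has quotient 3; hence R1C4 = 1.
Column 4 now contains 1, leaving R2C4 = 6.
Cage n has product 30, so R2C5 = 5.
Row 3 already has 3, leaving R3C2 = 5.
Row 4 already has 2, which forces R4C3 = 6.
Cage l needs two cells with product 24, which forces R1C1 = 6.
Row 1 already has 3, so R1C2 = 2.
Row 1 now contains 2, leaving R1C5 = 4.
Cage j has product 40, leaving R1C6 = 5.
Row 2 already has 6, leaving R2C1 = 4.
Cage h needs two cells with sum 5, which forces R2C2 = 3.
Row 2 already has 6, leaving R2C3 = 1.
Row 2 now contains 4, which forces R2C6 = 2.
Column 6 already has 2, so R3C6 = 6.
Row 4 already has 6, leaving R4C2 = 4.
6 is placed in column 1, leaving R5C1 = 2.
2 is placed in column 2, which forces R5C2 = 6.
4 is placed in column 5, so R6C5 = 6.
6 is placed in column 6, leaving R6C6 = 4.
Row 3 now contains 6, leaving R3C5 = 2.
The full grid is 6 2 3 1 4 5 / 4 3 1 6 5 2 / 1 5 4 3 2 6 / 5 4 6 2 1 3 / 2 6 5 4 3 1 / 3 1 2 5 6 4.

1 5 4 3 2 6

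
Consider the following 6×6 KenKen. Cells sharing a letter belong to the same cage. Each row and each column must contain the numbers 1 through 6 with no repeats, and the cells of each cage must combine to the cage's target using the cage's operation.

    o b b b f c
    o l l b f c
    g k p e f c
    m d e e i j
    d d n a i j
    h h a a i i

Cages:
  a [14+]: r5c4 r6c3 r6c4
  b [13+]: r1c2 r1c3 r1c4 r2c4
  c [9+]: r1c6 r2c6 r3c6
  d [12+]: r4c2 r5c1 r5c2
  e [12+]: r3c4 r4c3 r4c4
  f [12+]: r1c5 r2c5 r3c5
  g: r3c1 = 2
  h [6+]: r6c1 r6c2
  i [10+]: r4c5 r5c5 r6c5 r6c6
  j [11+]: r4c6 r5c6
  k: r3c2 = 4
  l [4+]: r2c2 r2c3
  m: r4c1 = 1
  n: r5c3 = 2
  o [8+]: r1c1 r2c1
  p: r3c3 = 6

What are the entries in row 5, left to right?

6 1 2 3 4 5

Cage g is given, which forces r3c1 = 2.
K is a freebie, so r3c2 = 4.
P is a freebie, leaving r3c3 = 6.
Cage m is a single given cell, so r4c1 = 1.
Cage n is given, so r5c3 = 2.
In column 1, 6 can only go at r5c1, so r5c1 = 6.
The 3 cells of cage d must have sum 12, so r4c2 = 5.
Cage j's pair has sum 11; hence r4c6 = 6.
Cage d has sum 12, so r5c2 = 1.
Row 5 now contains 6; hence r5c6 = 5.
1 is placed in column 2; hence r6c2 = 2.
1 is placed in column 2, so r2c2 = 3.
The two cells of cage l must have sum 4; hence r2c3 = 1.
The 3 cells of cage e must have sum 12, leaving r3c4 = 5.
Cage c has sum 9; hence r3c6 = 3.
Cage i has sum 10, which forces r4c5 = 2.
The two cells of cage h must have sum 6, which forces r6c1 = 4.
Row 6 already has 4, which forces r6c3 = 5.
Cage a has sum 14, leaving r6c4 = 6.
Row 6 already has 4, so r6c6 = 1.
Cage o's pair has sum 8, so r1c1 = 3.
Column 2 already has 3; hence r1c2 = 6.
Cage b has sum 13, which forces r1c3 = 4.
The 4 cells of cage b must have sum 13; hence r1c4 = 1.
6 is placed in row 1, leaving r1c5 = 5.
Row 1 now contains 4, so r1c6 = 2.
3 is placed in row 2, leaving r2c1 = 5.
Cage b has sum 13, leaving r2c4 = 2.
5 is placed in column 5; hence r2c5 = 6.
2 is placed in column 6, so r2c6 = 4.
Row 3 already has 3; hence r3c5 = 1.
Column 3 now contains 4, which forces r4c3 = 3.
3 is placed in row 4, so r4c4 = 4.
Cage a has sum 14, so r5c4 = 3.
Cage i needs sum 10, leaving r5c5 = 4.
Row 6 already has 1; hence r6c5 = 3.
Filled in: 3 6 4 1 5 2 / 5 3 1 2 6 4 / 2 4 6 5 1 3 / 1 5 3 4 2 6 / 6 1 2 3 4 5 / 4 2 5 6 3 1.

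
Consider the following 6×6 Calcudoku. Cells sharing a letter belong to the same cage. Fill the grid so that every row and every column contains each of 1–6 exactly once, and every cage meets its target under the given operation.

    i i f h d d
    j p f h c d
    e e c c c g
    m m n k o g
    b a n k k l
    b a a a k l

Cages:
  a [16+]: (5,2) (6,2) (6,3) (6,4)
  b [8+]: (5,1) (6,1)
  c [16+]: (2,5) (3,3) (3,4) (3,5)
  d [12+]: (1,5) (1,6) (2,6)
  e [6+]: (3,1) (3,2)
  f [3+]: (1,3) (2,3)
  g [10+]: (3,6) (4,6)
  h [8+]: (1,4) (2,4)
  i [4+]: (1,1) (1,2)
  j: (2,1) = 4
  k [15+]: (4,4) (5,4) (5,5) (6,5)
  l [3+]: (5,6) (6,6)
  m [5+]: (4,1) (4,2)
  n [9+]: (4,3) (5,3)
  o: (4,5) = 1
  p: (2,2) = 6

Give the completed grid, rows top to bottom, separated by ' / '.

1 3 2 6 4 5 / 4 6 1 2 5 3 / 5 1 6 3 2 4 / 3 2 4 5 1 6 / 6 4 5 1 3 2 / 2 5 3 4 6 1

Cage j is a single given cell, leaving (2,1) = 4.
Cage p is given, so (2,2) = 6.
Cage o is a single given cell, so (4,5) = 1.
(1,1) and (1,2) in row 1 are {1, 3}, leaving (1,3) = 2.
The two cells of cage f must have sum 3; hence (2,3) = 1.
Row 2 needs a 5, and only (2,5) is open for it.
Column 6 needs a 3, and only (2,6) is open for it.
Cage h's pair has sum 8, which forces (1,4) = 6.
The 3 cells of cage d must have sum 12, which forces (1,5) = 4.
Cage d has sum 12, leaving (1,6) = 5.
Row 2 already has 3, leaving (2,4) = 2.
The only place for 3 in row 3 is (3,4).
Cage c has sum 16, which forces (3,3) = 6.
Cage c has sum 16, which forces (3,5) = 2.
Row 3 already has 6, so (3,6) = 4.
The 4 cells of cage k must have sum 15, so (4,4) = 5.
Column 6 now contains 4, leaving (4,6) = 6.
Column 4 now contains 3, leaving (5,4) = 1.
Row 5 already has 1, so (5,6) = 2.
1 is placed in column 4; hence (6,4) = 4.
2 is placed in column 6, so (6,6) = 1.
Row 4 already has 5, leaving (4,3) = 4.
Cage n needs two cells with sum 9, leaving (5,3) = 5.
Column 3 now contains 5, leaving (6,3) = 3.
3 is placed in row 6; hence (6,5) = 6.
Row 5 already has 5, so (5,2) = 4.
Column 5 already has 6, so (5,5) = 3.
The 4 cells of cage a must have sum 16; hence (6,2) = 5.
Cage e's pair has sum 6, leaving (3,1) = 5.
Column 2 already has 5, which forces (3,2) = 1.
Row 5 now contains 3, leaving (5,1) = 6.
Row 6 already has 5, which forces (6,1) = 2.
Cage i needs two cells with sum 4, so (1,1) = 1.
1 is placed in column 2, so (1,2) = 3.
Column 1 now contains 2, leaving (4,1) = 3.
Cage m needs two cells with sum 5; hence (4,2) = 2.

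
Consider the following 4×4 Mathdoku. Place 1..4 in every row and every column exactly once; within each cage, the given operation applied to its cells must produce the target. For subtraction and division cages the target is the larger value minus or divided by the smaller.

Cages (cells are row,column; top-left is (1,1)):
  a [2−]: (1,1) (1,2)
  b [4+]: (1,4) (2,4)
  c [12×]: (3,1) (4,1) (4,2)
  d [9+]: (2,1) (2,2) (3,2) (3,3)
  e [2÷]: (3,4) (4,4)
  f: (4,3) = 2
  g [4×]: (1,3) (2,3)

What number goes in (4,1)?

Cage f is given, which forces (4,3) = 2.
The two cells of cage e must have quotient 2, which forces (3,4) = 2.
In column 3, 3 can only go at (3,3), so (3,3) = 3.
The 4 cells of cage d must have sum 9, leaving (3,2) = 1.
1 is placed in row 3, which forces (3,1) = 4.
Cage c needs product 12, which forces (4,1) = 1.
Cage c needs product 12; hence (4,2) = 3.
Row 4 already has 1; hence (4,4) = 4.
Column 1 already has 1, so (1,1) = 2.
Cage a needs two cells with difference 2, leaving (1,2) = 4.
Row 1 already has 4, which forces (1,3) = 1.
1 is placed in row 1, leaving (1,4) = 3.
Cage d needs sum 9, so (2,1) = 3.
The 4 cells of cage d must have sum 9, which forces (2,2) = 2.
1 is placed in column 3, leaving (2,3) = 4.
Column 4 already has 3, leaving (2,4) = 1.
Filled in: 2 4 1 3 / 3 2 4 1 / 4 1 3 2 / 1 3 2 4.

1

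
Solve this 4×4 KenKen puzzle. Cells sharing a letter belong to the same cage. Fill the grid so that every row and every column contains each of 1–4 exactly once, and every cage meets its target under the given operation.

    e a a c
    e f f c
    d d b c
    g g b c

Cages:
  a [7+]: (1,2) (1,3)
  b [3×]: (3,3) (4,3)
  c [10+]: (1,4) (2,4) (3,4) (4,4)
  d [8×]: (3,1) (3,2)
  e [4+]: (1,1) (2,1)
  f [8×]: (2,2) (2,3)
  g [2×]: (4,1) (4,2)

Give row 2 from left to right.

3 4 2 1

Row 1 needs a 2, and only (1,4) is open for it.
The only place for 1 in row 1 is (1,1).
Column 1 now contains 1, so (2,1) = 3.
Column 1 now contains 1, which forces (4,1) = 2.
Cage g needs two cells with product 2, leaving (4,2) = 1.
Row 4 now contains 1, leaving (4,3) = 3.
Row 4 now contains 3; hence (4,4) = 4.
Cage a's pair has sum 7, so (1,2) = 3.
3 is placed in column 3, which forces (1,3) = 4.
4 is placed in column 3, leaving (2,3) = 2.
4 is placed in column 4, leaving (2,4) = 1.
Column 1 already has 2, so (3,1) = 4.
Cage d's pair has product 8; hence (3,2) = 2.
3 is placed in column 3; hence (3,3) = 1.
Cage c needs sum 10, which forces (3,4) = 3.
Row 2 now contains 2, which forces (2,2) = 4.
Completed grid: 1 3 4 2 / 3 4 2 1 / 4 2 1 3 / 2 1 3 4.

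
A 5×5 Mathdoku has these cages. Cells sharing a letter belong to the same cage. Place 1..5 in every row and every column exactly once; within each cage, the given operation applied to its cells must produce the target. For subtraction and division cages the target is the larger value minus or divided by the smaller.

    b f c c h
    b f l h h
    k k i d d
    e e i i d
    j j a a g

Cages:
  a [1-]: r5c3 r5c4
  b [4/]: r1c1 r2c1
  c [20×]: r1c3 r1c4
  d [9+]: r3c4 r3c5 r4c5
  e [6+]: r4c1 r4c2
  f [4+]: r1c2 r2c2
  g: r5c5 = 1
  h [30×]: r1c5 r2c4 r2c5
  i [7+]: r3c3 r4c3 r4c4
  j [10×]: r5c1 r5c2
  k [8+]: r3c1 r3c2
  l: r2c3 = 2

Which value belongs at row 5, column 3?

Cage l is a single given cell, so r2c3 = 2.
Cage g is a single given cell, leaving r5c5 = 1.
The 3 cells of cage h must have product 30; hence r1c5 = 2.
The only place for 3 in row 1 is r1c2.
3 is placed in column 2, which forces r2c2 = 1.
Cage k needs two cells with sum 8, leaving r3c1 = 3.
3 is placed in column 2, which forces r3c2 = 5.
Row 3 already has 5, leaving r3c5 = 4.
5 is placed in column 2; hence r5c2 = 2.
Cage b's pair has quotient 4, which forces r1c1 = 1.
Row 2 already has 1, which forces r2c1 = 4.
Row 3 now contains 4, which forces r3c3 = 1.
Cage d has sum 9, leaving r3c4 = 2.
Cage e's pair has sum 6, which forces r4c1 = 2.
2 is placed in column 2, so r4c2 = 4.
Row 4 already has 4; hence r4c3 = 5.
Column 4 now contains 2, leaving r4c4 = 1.
Cage d has sum 9, which forces r4c5 = 3.
Row 5 already has 2, which forces r5c1 = 5.
Column 3 already has 5, which forces r1c3 = 4.
The two cells of cage c must have product 20, which forces r1c4 = 5.
The 3 cells of cage h must have product 30, so r2c4 = 3.
Column 5 now contains 3; hence r2c5 = 5.
4 is placed in column 3, which forces r5c3 = 3.
3 is placed in column 4; hence r5c4 = 4.
Filled in: 1 3 4 5 2 / 4 1 2 3 5 / 3 5 1 2 4 / 2 4 5 1 3 / 5 2 3 4 1.

3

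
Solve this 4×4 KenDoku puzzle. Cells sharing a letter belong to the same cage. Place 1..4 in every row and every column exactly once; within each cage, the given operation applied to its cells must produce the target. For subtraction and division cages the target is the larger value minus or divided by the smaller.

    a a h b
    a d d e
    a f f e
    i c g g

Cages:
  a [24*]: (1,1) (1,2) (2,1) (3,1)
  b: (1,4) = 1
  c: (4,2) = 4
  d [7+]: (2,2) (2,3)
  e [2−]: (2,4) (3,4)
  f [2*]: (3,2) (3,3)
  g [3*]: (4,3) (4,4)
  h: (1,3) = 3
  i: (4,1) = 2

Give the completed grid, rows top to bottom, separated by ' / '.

Cage h is a single given cell, so (1,3) = 3.
Cage b is given, so (1,4) = 1.
Column 3 now contains 3, leaving (2,3) = 4.
Cage i is given; hence (4,1) = 2.
Cage c is a single given cell, which forces (4,2) = 4.
Column 3 now contains 3; hence (4,3) = 1.
Column 4 now contains 1; hence (4,4) = 3.
Column 1 now contains 2, which forces (1,1) = 4.
Column 2 already has 4, so (1,2) = 2.
Row 2 already has 4, so (2,2) = 3.
Column 4 now contains 3, so (2,4) = 2.
Cage f's pair has product 2, so (3,2) = 1.
1 is placed in column 3, so (3,3) = 2.
The two cells of cage e must have difference 2, leaving (3,4) = 4.
Row 2 now contains 3, so (2,1) = 1.
Row 3 already has 1, which forces (3,1) = 3.

4 2 3 1 / 1 3 4 2 / 3 1 2 4 / 2 4 1 3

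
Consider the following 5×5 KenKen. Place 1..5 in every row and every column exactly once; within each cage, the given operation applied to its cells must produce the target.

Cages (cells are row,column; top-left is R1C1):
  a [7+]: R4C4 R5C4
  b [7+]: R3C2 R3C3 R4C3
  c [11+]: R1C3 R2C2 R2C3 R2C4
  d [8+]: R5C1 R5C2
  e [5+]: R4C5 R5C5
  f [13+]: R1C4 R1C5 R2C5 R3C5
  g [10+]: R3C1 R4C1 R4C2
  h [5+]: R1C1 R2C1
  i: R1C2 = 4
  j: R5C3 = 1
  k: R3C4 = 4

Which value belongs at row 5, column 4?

Cage i is given, which forces R1C2 = 4.
Cage k is given, leaving R3C4 = 4.
J is a freebie, leaving R5C3 = 1.
Row 5 needs a 4, and only R5C5 is open for it.
The two cells of cage e must have sum 5; hence R4C5 = 1.
Cage f needs sum 13, which forces R1C4 = 3.
The only place for 1 in row 1 is R1C1.
Cage h needs two cells with sum 5, so R2C1 = 4.
In row 3, 1 can only go at R3C2, so R3C2 = 1.
Cage c has sum 11; hence R2C4 = 1.
Cage b has sum 7, which forces R3C3 = 2.
Cage b needs sum 7, leaving R4C3 = 4.
2 is placed in column 3; hence R1C3 = 5.
Row 1 already has 5; hence R1C5 = 2.
Cage c has sum 11, which forces R2C2 = 2.
Cage c needs sum 11, leaving R2C3 = 3.
Row 2 already has 3; hence R2C5 = 5.
Column 5 already has 5, so R3C5 = 3.
Row 3 now contains 3, so R3C1 = 5.
The 3 cells of cage g must have sum 10; hence R4C1 = 2.
Cage g needs sum 10; hence R4C2 = 3.
Row 4 now contains 2, so R4C4 = 5.
Column 1 now contains 5, leaving R5C1 = 3.
Column 2 already has 3, leaving R5C2 = 5.
Column 4 already has 5, leaving R5C4 = 2.
The full grid is 1 4 5 3 2 / 4 2 3 1 5 / 5 1 2 4 3 / 2 3 4 5 1 / 3 5 1 2 4.

2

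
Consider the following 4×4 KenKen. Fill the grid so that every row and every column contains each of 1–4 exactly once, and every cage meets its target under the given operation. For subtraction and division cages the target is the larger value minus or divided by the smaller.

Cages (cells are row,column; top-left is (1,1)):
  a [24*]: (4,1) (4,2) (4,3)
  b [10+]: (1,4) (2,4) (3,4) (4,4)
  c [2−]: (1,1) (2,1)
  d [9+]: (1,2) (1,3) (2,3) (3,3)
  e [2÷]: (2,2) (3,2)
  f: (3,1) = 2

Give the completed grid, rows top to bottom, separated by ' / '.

F is a freebie; hence (3,1) = 2.
Cage e's pair has quotient 2, so (2,2) = 2.
The 3 cells of cage a must have product 24; hence (4,3) = 2.
Cage d has sum 9, so (1,2) = 1.
Cage b needs sum 10, which forces (1,4) = 2.
Column 2 already has 1, which forces (3,2) = 4.
Column 2 already has 4; hence (4,2) = 3.
1 is placed in row 1, so (1,1) = 3.
3 is placed in row 1, so (1,3) = 4.
The two cells of cage c must have difference 2; hence (2,1) = 1.
Row 2 already has 1, which forces (2,3) = 3.
Row 2 now contains 3, so (2,4) = 4.
Column 3 already has 3, so (3,3) = 1.
Row 3 already has 1, so (3,4) = 3.
Row 4 already has 3, which forces (4,1) = 4.
Column 4 now contains 4, which forces (4,4) = 1.

3 1 4 2 / 1 2 3 4 / 2 4 1 3 / 4 3 2 1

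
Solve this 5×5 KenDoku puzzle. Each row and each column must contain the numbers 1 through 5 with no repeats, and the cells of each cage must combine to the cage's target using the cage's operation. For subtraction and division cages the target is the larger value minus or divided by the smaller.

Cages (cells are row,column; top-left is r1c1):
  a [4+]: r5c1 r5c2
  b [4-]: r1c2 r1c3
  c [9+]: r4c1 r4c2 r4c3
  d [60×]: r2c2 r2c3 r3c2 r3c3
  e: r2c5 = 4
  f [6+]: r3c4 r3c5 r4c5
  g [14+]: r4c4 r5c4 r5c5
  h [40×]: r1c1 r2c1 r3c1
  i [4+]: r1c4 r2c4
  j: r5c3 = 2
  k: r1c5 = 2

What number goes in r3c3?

1

K is a freebie, which forces r1c5 = 2.
E is a freebie, which forces r2c5 = 4.
The 3 cells of cage g must have sum 14, leaving r4c4 = 5.
J is a freebie; hence r5c3 = 2.
Cage g needs sum 14; hence r5c4 = 4.
The 3 cells of cage g must have sum 14, so r5c5 = 5.
The 3 cells of cage f must have sum 6, so r3c4 = 2.
Cage h needs product 40, which forces r2c1 = 2.
Cage c needs sum 9; hence r4c2 = 2.
In row 1, 3 can only go at r1c4, so r1c4 = 3.
3 is placed in column 4, leaving r2c4 = 1.
The only place for 4 in row 1 is r1c1.
4 is placed in column 1, so r3c1 = 5.
4 is placed in column 1, leaving r4c1 = 3.
Cage c has sum 9, leaving r4c3 = 4.
Row 4 now contains 3, so r4c5 = 1.
Column 1 already has 3, so r5c1 = 1.
Row 5 now contains 1; hence r5c2 = 3.
3 is placed in column 2; hence r2c2 = 5.
Cage d needs product 60; hence r2c3 = 3.
The 4 cells of cage d must have product 60; hence r3c2 = 4.
Column 3 now contains 4; hence r3c3 = 1.
1 is placed in column 5, so r3c5 = 3.
Column 2 already has 5; hence r1c2 = 1.
1 is placed in column 3, which forces r1c3 = 5.
The full grid is 4 1 5 3 2 / 2 5 3 1 4 / 5 4 1 2 3 / 3 2 4 5 1 / 1 3 2 4 5.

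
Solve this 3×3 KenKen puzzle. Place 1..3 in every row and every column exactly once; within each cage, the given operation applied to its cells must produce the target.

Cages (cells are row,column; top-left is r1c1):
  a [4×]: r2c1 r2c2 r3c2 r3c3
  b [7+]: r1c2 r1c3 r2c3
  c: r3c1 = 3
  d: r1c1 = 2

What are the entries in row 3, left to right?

Cage d is given, which forces r1c1 = 2.
2 is placed in row 1, leaving r1c2 = 3.
3 is placed in row 1; hence r1c3 = 1.
2 is placed in column 1, so r2c1 = 1.
Row 2 now contains 1, which forces r2c2 = 2.
Row 2 now contains 2, leaving r2c3 = 3.
Cage c is given, so r3c1 = 3.
Column 2 already has 2, so r3c2 = 1.
1 is placed in column 3, which forces r3c3 = 2.
Filled in: 2 3 1 / 1 2 3 / 3 1 2.

3 1 2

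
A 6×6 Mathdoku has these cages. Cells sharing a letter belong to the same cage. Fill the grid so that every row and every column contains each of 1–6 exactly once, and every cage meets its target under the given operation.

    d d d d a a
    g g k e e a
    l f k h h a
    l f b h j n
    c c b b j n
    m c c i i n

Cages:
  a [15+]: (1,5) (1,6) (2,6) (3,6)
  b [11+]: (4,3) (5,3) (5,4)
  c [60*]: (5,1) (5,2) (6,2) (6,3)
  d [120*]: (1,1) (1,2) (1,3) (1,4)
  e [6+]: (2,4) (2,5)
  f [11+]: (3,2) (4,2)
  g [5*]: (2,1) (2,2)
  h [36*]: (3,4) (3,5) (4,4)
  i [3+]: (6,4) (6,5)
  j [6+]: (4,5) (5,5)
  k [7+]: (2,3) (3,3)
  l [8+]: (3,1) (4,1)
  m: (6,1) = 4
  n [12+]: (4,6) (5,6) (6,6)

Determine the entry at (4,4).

3

M is a freebie, so (6,1) = 4.
Cage g needs two cells with product 5; hence (2,1) = 5.
{5, 6} are confined to (3,2) and (4,2) in column 2, which forces (2,2) = 1.
Cage c needs product 60, which forces (5,1) = 1.
The 4 cells of cage c must have product 60, leaving (5,2) = 4.
{5, 6} are confined to (3,2) and (4,2) in column 2, so (6,2) = 3.
Cage c has product 60; hence (6,3) = 5.
5 is placed in row 6, so (6,6) = 6.
Cage d needs product 120, so (1,1) = 3.
Column 2 now contains 3, which forces (1,2) = 2.
Cage d has product 120, leaving (1,3) = 4.
Cage d needs product 120, so (1,4) = 5.
Row 1 already has 5, which forces (1,5) = 6.
Row 1 already has 5, leaving (1,6) = 1.
Column 6 already has 6, which forces (2,6) = 3.
Column 3 now contains 4; hence (3,3) = 1.
Column 6 already has 1, leaving (4,6) = 4.
3 is placed in row 2; hence (2,3) = 6.
Cage a has sum 15; hence (3,6) = 5.
Row 4 now contains 4, which forces (4,5) = 1.
The two cells of cage j must have sum 6, which forces (5,5) = 5.
The 3 cells of cage n must have sum 12, leaving (5,6) = 2.
Column 5 already has 1; hence (6,5) = 2.
Cage e's pair has sum 6, leaving (2,4) = 2.
Column 5 now contains 2; hence (2,5) = 4.
Row 3 now contains 5; hence (3,2) = 6.
6 is placed in row 3, leaving (3,4) = 4.
Column 5 now contains 2; hence (3,5) = 3.
Cage f's pair has sum 11, leaving (4,2) = 5.
The 3 cells of cage b must have sum 11, leaving (4,3) = 2.
Row 5 already has 2, so (5,3) = 3.
The 3 cells of cage b must have sum 11, which forces (5,4) = 6.
2 is placed in row 6, so (6,4) = 1.
6 is placed in row 3; hence (3,1) = 2.
Row 4 already has 2, which forces (4,1) = 6.
6 is placed in column 4, so (4,4) = 3.
The full grid is 3 2 4 5 6 1 / 5 1 6 2 4 3 / 2 6 1 4 3 5 / 6 5 2 3 1 4 / 1 4 3 6 5 2 / 4 3 5 1 2 6.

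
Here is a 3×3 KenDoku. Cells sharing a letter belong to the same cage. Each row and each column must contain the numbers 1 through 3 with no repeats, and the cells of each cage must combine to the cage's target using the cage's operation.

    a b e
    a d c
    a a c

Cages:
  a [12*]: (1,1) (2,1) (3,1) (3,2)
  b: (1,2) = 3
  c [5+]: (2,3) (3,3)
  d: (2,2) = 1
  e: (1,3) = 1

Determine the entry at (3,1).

1

B is a freebie, which forces (1,2) = 3.
E is a freebie; hence (1,3) = 1.
Cage d is given, which forces (2,2) = 1.
Cage a has product 12, which forces (3,2) = 2.
2 is placed in row 3, so (3,3) = 3.
Row 1 now contains 1; hence (1,1) = 2.
Cage a needs product 12, leaving (2,1) = 3.
3 is placed in column 3, leaving (2,3) = 2.
Row 3 now contains 3, which forces (3,1) = 1.
The full grid is 2 3 1 / 3 1 2 / 1 2 3.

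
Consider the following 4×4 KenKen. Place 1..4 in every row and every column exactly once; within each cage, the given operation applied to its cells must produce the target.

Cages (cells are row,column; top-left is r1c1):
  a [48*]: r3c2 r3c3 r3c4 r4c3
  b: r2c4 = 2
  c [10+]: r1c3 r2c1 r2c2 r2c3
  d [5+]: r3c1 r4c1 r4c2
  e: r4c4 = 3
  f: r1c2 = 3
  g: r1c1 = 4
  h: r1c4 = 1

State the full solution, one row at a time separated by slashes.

4 3 2 1 / 3 4 1 2 / 2 1 3 4 / 1 2 4 3

Cage g is given, leaving r1c1 = 4.
Cage f is given, leaving r1c2 = 3.
Cage h is given, leaving r1c4 = 1.
Cage b is given; hence r2c4 = 2.
Cage e is a single given cell, which forces r4c4 = 3.
Row 1 now contains 1, leaving r1c3 = 2.
Cage d has sum 5; hence r3c1 = 2.
Row 3 now contains 2; hence r3c2 = 1.
Cage a has product 48, leaving r3c3 = 3.
Column 4 already has 3, which forces r3c4 = 4.
Row 4 now contains 3, which forces r4c1 = 1.
The 3 cells of cage d must have sum 5, which forces r4c2 = 2.
Column 3 already has 2; hence r4c3 = 4.
Column 1 now contains 1; hence r2c1 = 3.
Column 2 now contains 1, which forces r2c2 = 4.
Column 3 now contains 4, which forces r2c3 = 1.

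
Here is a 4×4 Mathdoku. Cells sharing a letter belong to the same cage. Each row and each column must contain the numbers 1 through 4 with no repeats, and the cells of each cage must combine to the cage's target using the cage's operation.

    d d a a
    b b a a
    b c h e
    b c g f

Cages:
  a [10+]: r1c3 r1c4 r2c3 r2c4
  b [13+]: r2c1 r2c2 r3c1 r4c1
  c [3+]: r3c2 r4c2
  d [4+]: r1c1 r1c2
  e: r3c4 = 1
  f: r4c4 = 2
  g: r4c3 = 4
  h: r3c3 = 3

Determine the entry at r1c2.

3

The 4 cells of cage b must have sum 13; hence r2c2 = 4.
Cage h is a single given cell; hence r3c3 = 3.
E is a freebie, which forces r3c4 = 1.
G is a freebie, which forces r4c3 = 4.
F is a freebie, leaving r4c4 = 2.
The 4 cells of cage a must have sum 10, which forces r1c4 = 4.
The 4 cells of cage b must have sum 13, which forces r2c1 = 2.
2 is placed in row 2, which forces r2c3 = 1.
2 is placed in column 4; hence r2c4 = 3.
Cage b needs sum 13; hence r3c1 = 4.
1 is placed in row 3, so r3c2 = 2.
Row 4 already has 2, so r4c1 = 3.
Row 4 already has 2, leaving r4c2 = 1.
Column 1 now contains 3, so r1c1 = 1.
Column 2 now contains 1, leaving r1c2 = 3.
Column 3 now contains 1, so r1c3 = 2.
Completed grid: 1 3 2 4 / 2 4 1 3 / 4 2 3 1 / 3 1 4 2.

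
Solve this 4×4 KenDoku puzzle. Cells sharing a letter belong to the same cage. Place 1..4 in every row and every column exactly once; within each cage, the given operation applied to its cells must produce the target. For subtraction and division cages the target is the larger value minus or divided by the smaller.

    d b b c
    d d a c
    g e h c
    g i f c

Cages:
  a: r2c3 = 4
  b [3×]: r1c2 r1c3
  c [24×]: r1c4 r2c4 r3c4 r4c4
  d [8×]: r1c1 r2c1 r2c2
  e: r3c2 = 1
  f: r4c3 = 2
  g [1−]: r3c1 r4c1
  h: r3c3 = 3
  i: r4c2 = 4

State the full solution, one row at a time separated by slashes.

4 3 1 2 / 1 2 4 3 / 2 1 3 4 / 3 4 2 1

A is a freebie, so r2c3 = 4.
E is a freebie, leaving r3c2 = 1.
Cage h is a single given cell, which forces r3c3 = 3.
Cage i is a single given cell, so r4c2 = 4.
Cage f is given, which forces r4c3 = 2.
Cage d needs product 8, which forces r1c1 = 4.
1 is placed in column 2; hence r1c2 = 3.
Column 3 already has 3, leaving r1c3 = 1.
Row 1 already has 1, so r1c4 = 2.
The 3 cells of cage d must have product 8, leaving r2c1 = 1.
1 is placed in column 2, so r2c2 = 2.
Row 2 already has 1, so r2c4 = 3.
Column 1 already has 4; hence r3c1 = 2.
2 is placed in column 4, leaving r3c4 = 4.
Column 1 now contains 1; hence r4c1 = 3.
3 is placed in column 4, leaving r4c4 = 1.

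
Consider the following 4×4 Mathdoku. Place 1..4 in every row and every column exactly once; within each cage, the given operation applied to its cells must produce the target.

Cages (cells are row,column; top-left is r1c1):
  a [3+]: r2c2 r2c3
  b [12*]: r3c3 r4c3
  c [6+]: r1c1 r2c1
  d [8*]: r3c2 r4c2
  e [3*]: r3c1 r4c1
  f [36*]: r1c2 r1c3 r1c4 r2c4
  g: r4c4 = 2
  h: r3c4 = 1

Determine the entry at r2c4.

Cage f has product 36, leaving r2c4 = 3.
H is a freebie, so r3c4 = 1.
G is a freebie, which forces r4c4 = 2.
Column 4 now contains 1, which forces r1c4 = 4.
1 is placed in row 3; hence r3c1 = 3.
Cage d's pair has product 8, which forces r3c2 = 2.
Row 3 already has 3, leaving r3c3 = 4.
Cage e's pair has product 3, which forces r4c1 = 1.
Row 4 already has 2, leaving r4c2 = 4.
4 is placed in column 3, so r4c3 = 3.
Row 1 already has 4; hence r1c1 = 2.
The 4 cells of cage f must have product 36, so r1c2 = 3.
3 is placed in column 3; hence r1c3 = 1.
The two cells of cage c must have sum 6, leaving r2c1 = 4.
Column 2 now contains 2, so r2c2 = 1.
Cage a's pair has sum 3, so r2c3 = 2.
Filled in: 2 3 1 4 / 4 1 2 3 / 3 2 4 1 / 1 4 3 2.

3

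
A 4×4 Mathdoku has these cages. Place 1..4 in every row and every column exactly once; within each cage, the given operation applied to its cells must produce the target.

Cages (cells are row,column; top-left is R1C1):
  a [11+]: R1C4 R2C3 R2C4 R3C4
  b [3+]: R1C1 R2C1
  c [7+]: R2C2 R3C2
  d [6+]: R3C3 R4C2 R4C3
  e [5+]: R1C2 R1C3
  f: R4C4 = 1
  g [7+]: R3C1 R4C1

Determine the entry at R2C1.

Cage f is given, which forces R4C4 = 1.
Cage a has sum 11, so R2C3 = 2.
Cage d has sum 6, which forces R3C3 = 1.
Column 3 already has 2, which forces R4C3 = 3.
Cage b's pair has sum 3, so R1C1 = 2.
Cage e's pair has sum 5, which forces R1C2 = 1.
Column 3 now contains 3, which forces R1C3 = 4.
4 is placed in row 1, leaving R1C4 = 3.
Row 2 now contains 2, leaving R2C1 = 1.
Column 4 already has 3; hence R2C4 = 4.
Cage g's pair has sum 7; hence R3C1 = 3.
3 is placed in row 3; hence R3C2 = 4.
Column 4 already has 4, so R3C4 = 2.
Row 4 now contains 3, leaving R4C1 = 4.
Row 4 now contains 3, which forces R4C2 = 2.
Row 2 already has 4, which forces R2C2 = 3.
The full grid is 2 1 4 3 / 1 3 2 4 / 3 4 1 2 / 4 2 3 1.

1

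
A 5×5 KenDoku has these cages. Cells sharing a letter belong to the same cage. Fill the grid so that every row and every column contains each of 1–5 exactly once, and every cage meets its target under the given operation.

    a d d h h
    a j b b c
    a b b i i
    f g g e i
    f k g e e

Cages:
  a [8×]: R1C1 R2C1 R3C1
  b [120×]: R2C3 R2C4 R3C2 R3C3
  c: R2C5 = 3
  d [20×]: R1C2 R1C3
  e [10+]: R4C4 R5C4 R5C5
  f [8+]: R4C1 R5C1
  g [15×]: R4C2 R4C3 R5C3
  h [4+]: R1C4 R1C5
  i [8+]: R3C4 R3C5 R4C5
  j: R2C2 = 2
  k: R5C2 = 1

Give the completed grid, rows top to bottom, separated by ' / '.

2 4 5 3 1 / 1 2 4 5 3 / 4 3 2 1 5 / 3 5 1 4 2 / 5 1 3 2 4

Cage j is given, leaving R2C2 = 2.
Cage c is given, leaving R2C5 = 3.
Cage k is a single given cell, leaving R5C2 = 1.
Cage h needs two cells with sum 4, so R1C4 = 3.
Column 5 already has 3; hence R1C5 = 1.
The 4 cells of cage b must have product 120, which forces R3C2 = 3.
The 4 cells of cage b must have product 120; hence R3C3 = 2.
Column 2 already has 3; hence R4C2 = 5.
The 3 cells of cage g must have product 15, which forces R4C3 = 1.
The 3 cells of cage a must have product 8, which forces R1C1 = 2.
5 is placed in column 2, leaving R1C2 = 4.
The two cells of cage d must have product 20, which forces R1C3 = 5.
Column 3 now contains 5, leaving R2C3 = 4.
Row 2 already has 4, which forces R2C4 = 5.
Cage i has sum 8; hence R3C4 = 1.
Cage i has sum 8, so R3C5 = 5.
5 is placed in row 4, so R4C1 = 3.
Cage e has sum 10; hence R4C4 = 4.
Cage i needs sum 8; hence R4C5 = 2.
Cage f's pair has sum 8, which forces R5C1 = 5.
Cage g has product 15, so R5C3 = 3.
Cage e needs sum 10, so R5C4 = 2.
Cage e has sum 10, leaving R5C5 = 4.
Row 2 already has 4, so R2C1 = 1.
Row 3 already has 1, leaving R3C1 = 4.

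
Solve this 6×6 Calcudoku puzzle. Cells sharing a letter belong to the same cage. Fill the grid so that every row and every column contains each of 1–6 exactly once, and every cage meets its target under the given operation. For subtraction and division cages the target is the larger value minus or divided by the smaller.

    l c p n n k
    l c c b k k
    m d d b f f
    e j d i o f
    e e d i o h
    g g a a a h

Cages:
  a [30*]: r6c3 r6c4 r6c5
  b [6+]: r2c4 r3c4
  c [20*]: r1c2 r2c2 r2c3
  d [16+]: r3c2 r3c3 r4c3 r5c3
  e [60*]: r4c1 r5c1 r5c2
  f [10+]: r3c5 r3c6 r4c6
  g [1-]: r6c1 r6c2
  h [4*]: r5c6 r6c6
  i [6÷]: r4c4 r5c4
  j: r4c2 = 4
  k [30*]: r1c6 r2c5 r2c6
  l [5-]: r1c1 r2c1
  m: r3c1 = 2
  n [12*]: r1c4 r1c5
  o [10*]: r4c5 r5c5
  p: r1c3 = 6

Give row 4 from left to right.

Cage p is given, leaving r1c3 = 6.
Cage m is given; hence r3c1 = 2.
J is a freebie, leaving r4c2 = 4.
Row 1 now contains 6, leaving r1c1 = 1.
Cage l needs two cells with difference 5, so r2c1 = 6.
The 3 cells of cage e must have product 60, leaving r5c1 = 4.
Row 5 already has 4, so r5c6 = 1.
Column 6 now contains 1, leaving r6c6 = 4.
Cage i needs two cells with quotient 6, leaving r4c4 = 1.
Row 5 already has 1, leaving r5c4 = 6.
Cage b's pair has sum 6, which forces r2c4 = 2.
Cage b needs two cells with sum 6, which forces r3c4 = 4.
The 3 cells of cage c must have product 20, which forces r1c2 = 5.
4 is placed in column 4, leaving r1c4 = 3.
The two cells of cage n must have product 12, leaving r1c5 = 4.
The 3 cells of cage k must have product 30, leaving r1c6 = 2.
Cage c has product 20; hence r2c2 = 1.
Row 2 now contains 2, leaving r2c3 = 4.
Cage d has sum 16, so r3c2 = 6.
5 is placed in column 2; hence r5c2 = 3.
6 is placed in column 2; hence r6c2 = 2.
Column 4 already has 3, which forces r6c4 = 5.
The 3 cells of cage f must have sum 10; hence r3c5 = 1.
Cage f has sum 10, leaving r3c6 = 3.
Cage e has product 60, leaving r4c1 = 5.
Row 4 now contains 5; hence r4c5 = 2.
Cage f needs sum 10, which forces r4c6 = 6.
Column 5 already has 2, leaving r5c5 = 5.
Row 6 already has 5, leaving r6c1 = 3.
Cage a has product 30, so r6c3 = 1.
Cage a has product 30, so r6c5 = 6.
Column 5 now contains 5, so r2c5 = 3.
Column 6 already has 3; hence r2c6 = 5.
3 is placed in row 3; hence r3c3 = 5.
2 is placed in row 4, which forces r4c3 = 3.
Row 5 already has 5, leaving r5c3 = 2.
The full grid is 1 5 6 3 4 2 / 6 1 4 2 3 5 / 2 6 5 4 1 3 / 5 4 3 1 2 6 / 4 3 2 6 5 1 / 3 2 1 5 6 4.

5 4 3 1 2 6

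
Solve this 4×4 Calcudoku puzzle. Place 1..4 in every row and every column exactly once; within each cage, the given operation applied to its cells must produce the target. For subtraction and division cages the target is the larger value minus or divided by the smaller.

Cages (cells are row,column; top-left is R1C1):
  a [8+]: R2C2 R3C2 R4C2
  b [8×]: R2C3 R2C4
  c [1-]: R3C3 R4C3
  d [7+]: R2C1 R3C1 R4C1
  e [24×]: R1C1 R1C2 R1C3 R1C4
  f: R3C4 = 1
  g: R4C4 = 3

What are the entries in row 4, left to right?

4 1 2 3

Cage f is given; hence R3C4 = 1.
Cage g is given, which forces R4C4 = 3.
In row 2, 3 can only go at R2C2, so R2C2 = 3.
Column 2 now contains 3, leaving R3C2 = 4.
Cage a has sum 8, so R4C2 = 1.
1 is placed in column 2, so R1C2 = 2.
Cage e needs product 24, leaving R1C4 = 4.
Cage d has sum 7, so R2C1 = 1.
Column 4 now contains 4, which forces R2C4 = 2.
Row 3 now contains 4; hence R3C1 = 2.
Cage c needs two cells with difference 1, leaving R3C3 = 3.
Cage d has sum 7, so R4C1 = 4.
Row 4 now contains 4, leaving R4C3 = 2.
1 is placed in column 1; hence R1C1 = 3.
3 is placed in column 3, leaving R1C3 = 1.
Row 2 now contains 2, leaving R2C3 = 4.
Completed grid: 3 2 1 4 / 1 3 4 2 / 2 4 3 1 / 4 1 2 3.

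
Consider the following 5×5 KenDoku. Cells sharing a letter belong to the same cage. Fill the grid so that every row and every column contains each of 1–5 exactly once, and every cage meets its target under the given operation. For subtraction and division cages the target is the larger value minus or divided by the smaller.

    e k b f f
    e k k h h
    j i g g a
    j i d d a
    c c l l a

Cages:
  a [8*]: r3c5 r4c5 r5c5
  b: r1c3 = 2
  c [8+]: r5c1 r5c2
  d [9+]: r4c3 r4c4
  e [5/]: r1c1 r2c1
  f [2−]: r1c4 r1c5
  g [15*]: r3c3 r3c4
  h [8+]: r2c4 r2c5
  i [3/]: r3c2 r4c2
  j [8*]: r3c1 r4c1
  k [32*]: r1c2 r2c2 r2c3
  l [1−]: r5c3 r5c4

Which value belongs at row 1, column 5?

3

Cage k needs product 32, leaving r1c2 = 4.
Cage b is a single given cell, leaving r1c3 = 2.
Cage k has product 32, leaving r2c2 = 2.
Cage k has product 32; hence r2c3 = 4.
Column 3 now contains 4, leaving r4c3 = 5.
5 is placed in row 4, leaving r4c4 = 4.
The two cells of cage j must have product 8, which forces r3c1 = 4.
5 is placed in column 3, which forces r3c3 = 3.
Cage g's pair has product 15, so r3c4 = 5.
Row 4 already has 4, so r4c1 = 2.
Row 4 already has 2; hence r4c5 = 1.
3 is placed in column 3, which forces r5c3 = 1.
Cage l's pair has difference 1, leaving r5c4 = 2.
Row 5 now contains 2; hence r5c5 = 4.
Column 4 now contains 5, which forces r2c4 = 3.
The two cells of cage h must have sum 8, which forces r2c5 = 5.
3 is placed in row 3, so r3c2 = 1.
Column 5 now contains 1; hence r3c5 = 2.
1 is placed in row 4, which forces r4c2 = 3.
Column 2 now contains 3; hence r5c2 = 5.
Cage e needs two cells with quotient 5, leaving r1c1 = 5.
3 is placed in column 4, leaving r1c4 = 1.
Column 5 already has 5, so r1c5 = 3.
Row 2 now contains 5; hence r2c1 = 1.
5 is placed in row 5, so r5c1 = 3.
The full grid is 5 4 2 1 3 / 1 2 4 3 5 / 4 1 3 5 2 / 2 3 5 4 1 / 3 5 1 2 4.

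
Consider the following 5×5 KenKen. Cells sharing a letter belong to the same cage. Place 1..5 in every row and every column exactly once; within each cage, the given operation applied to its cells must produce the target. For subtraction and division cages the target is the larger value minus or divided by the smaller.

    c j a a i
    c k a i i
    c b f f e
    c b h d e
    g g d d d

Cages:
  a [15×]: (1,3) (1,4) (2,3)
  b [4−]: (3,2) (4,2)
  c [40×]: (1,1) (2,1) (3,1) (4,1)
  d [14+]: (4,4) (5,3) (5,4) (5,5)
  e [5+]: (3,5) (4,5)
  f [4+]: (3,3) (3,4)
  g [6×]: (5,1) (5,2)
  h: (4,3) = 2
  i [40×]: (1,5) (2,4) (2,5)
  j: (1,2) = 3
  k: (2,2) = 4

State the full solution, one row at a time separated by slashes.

Cage j is given; hence (1,2) = 3.
K is a freebie, which forces (2,2) = 4.
H is a freebie; hence (4,3) = 2.
Column 2 now contains 3, which forces (5,2) = 2.
The 3 cells of cage i must have product 40; hence (1,5) = 4.
Cage a has product 15; hence (2,3) = 3.
Column 3 now contains 3, leaving (3,3) = 1.
Row 3 already has 1; hence (3,4) = 3.
Row 3 already has 1; hence (3,5) = 2.
Row 5 already has 2, which forces (5,1) = 3.
Column 3 now contains 1, leaving (1,3) = 5.
Cage a needs product 15, which forces (1,4) = 1.
Cage i needs product 40; hence (2,4) = 2.
2 is placed in column 5, so (2,5) = 5.
Row 3 already has 1, which forces (3,2) = 5.
Cage b's pair has difference 4; hence (4,2) = 1.
The 4 cells of cage d must have sum 14, so (4,4) = 4.
Cage e's pair has sum 5, so (4,5) = 3.
The 4 cells of cage d must have sum 14, so (5,3) = 4.
Column 4 already has 1, leaving (5,4) = 5.
Column 5 now contains 5, leaving (5,5) = 1.
Row 1 now contains 1, so (1,1) = 2.
Row 2 now contains 5, which forces (2,1) = 1.
Row 3 now contains 5, which forces (3,1) = 4.
Row 4 now contains 4, which forces (4,1) = 5.

2 3 5 1 4 / 1 4 3 2 5 / 4 5 1 3 2 / 5 1 2 4 3 / 3 2 4 5 1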